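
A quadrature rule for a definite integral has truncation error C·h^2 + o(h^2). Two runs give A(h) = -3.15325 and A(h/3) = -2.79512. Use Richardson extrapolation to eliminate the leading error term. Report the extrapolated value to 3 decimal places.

-2.750

Extrapolated value = (9·A(h/3) − A(h)) / (9 − 1)
= (9·(-2.79512) − (-3.15325)) / 8
= -22.00283 / 8 = -2.75035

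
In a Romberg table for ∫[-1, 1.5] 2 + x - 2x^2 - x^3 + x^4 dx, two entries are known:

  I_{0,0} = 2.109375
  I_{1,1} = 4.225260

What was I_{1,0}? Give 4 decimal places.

From I_{1,1} = (4·I_{1,0} − I_{0,0})/3, solve for I_{1,0}:
4·I_{1,0} = 3·4.225260 + 2.109375 = 14.785155
I_{1,0} = 3.696289

3.6963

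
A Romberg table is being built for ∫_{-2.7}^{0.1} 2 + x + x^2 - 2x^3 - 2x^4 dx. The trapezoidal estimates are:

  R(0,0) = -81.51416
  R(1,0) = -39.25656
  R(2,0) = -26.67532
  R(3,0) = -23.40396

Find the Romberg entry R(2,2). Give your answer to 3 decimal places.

R(1,1) = -39.25656 + (-39.25656 − (-81.51416))/3 = -25.17069
R(2,1) = (4·(-26.67532) − (-39.25656)) / 3 = -22.48157
R(2,2) = (16·(-22.48157) − (-25.17069)) / 15 = -22.30230

-22.302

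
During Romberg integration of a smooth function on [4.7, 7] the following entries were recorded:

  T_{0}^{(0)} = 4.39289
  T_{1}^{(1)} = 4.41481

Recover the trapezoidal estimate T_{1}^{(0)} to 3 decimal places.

4.409

From T_{1}^{(1)} = (4·T_{1}^{(0)} − T_{0}^{(0)})/3, solve for T_{1}^{(0)}:
4·T_{1}^{(0)} = 3·4.41481 + 4.39289 = 17.63732
T_{1}^{(0)} = 4.40933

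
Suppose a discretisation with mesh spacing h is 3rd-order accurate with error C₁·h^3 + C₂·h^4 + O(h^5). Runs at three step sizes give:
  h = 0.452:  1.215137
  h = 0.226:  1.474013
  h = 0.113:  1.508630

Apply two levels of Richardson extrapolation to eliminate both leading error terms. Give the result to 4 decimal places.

1.5137

First eliminate the h^3 term (factor 2^3 = 8):
  B₁ = (8·1.474013 − 1.215137)/7 = 1.510995
  B₂ = (8·1.508630 − 1.474013)/7 = 1.513575
Then eliminate the h^4 term (factor 2^4 = 16):
  (16·1.513575 − 1.510995)/15 = 1.513747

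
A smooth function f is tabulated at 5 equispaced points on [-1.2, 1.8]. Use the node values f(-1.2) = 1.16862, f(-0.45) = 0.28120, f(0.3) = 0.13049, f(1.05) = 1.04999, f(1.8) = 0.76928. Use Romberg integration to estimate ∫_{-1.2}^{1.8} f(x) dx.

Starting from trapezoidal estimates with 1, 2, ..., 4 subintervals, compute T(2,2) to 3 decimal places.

T(0,0) (trapezoid, 1 panel, h=3.0000): 2.90685
T(1,0) (trapezoid, 2 panels, h=1.5000): 1.64916
T(2,0) (trapezoid, 4 panels, h=0.7500): 1.82297
T(1,1) = 1.64916 + (1.64916 − 2.90685)/3 = 1.22993
T(2,1) = 1.82297 + (1.82297 − 1.64916)/3 = 1.88091
T(2,2) = 1.88091 + (1.88091 − 1.22993)/15 = 1.92431

1.924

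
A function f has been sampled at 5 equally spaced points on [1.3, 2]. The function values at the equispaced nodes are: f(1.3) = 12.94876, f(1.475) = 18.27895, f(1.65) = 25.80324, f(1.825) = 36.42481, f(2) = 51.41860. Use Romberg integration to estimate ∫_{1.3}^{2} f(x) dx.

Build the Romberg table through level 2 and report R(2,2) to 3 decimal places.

R(0,0) (trapezoid, 1 panel, h=0.7000): 22.52858
R(1,0) (trapezoid, 2 panels, h=0.3500): 20.29542
R(2,0) (trapezoid, 4 panels, h=0.1750): 19.72087
R(1,1) = 20.29542 + (20.29542 − 22.52858)/3 = 19.55103
R(2,1) = 19.72087 + (19.72087 − 20.29542)/3 = 19.52935
R(2,2) = 19.52935 + (19.52935 − 19.55103)/15 = 19.52790

19.528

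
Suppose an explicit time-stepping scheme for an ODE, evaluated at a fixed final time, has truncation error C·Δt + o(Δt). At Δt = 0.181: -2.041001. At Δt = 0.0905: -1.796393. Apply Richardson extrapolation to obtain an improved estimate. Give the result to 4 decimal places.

Extrapolated value = (2·A(Δt/2) − A(Δt)) / (2 − 1)
= (2·(-1.796393) − (-2.041001)) / 1
= -1.551785 / 1 = -1.551785

-1.5518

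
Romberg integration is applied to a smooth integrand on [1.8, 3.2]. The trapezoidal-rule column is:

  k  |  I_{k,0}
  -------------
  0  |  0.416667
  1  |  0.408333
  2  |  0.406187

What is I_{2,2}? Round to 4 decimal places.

0.4055

Richardson extrapolation on the trapezoidal column (denominator 4−1=3):
I_{1,1} = (4·0.408333 − 0.416667) / 3 = 0.405555
I_{2,1} = 0.406187 + (0.406187 − 0.408333)/3 = 0.405472
I_{2,2} = 0.405472 + (0.405472 − 0.405555)/15 = 0.405466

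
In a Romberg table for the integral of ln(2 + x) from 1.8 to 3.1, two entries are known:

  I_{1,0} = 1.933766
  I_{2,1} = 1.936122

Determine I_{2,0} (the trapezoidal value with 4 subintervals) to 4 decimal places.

1.9355

From I_{2,1} = (4·I_{2,0} − I_{1,0})/3, solve for I_{2,0}:
4·I_{2,0} = 3·1.936122 + 1.933766 = 7.742132
I_{2,0} = 1.935533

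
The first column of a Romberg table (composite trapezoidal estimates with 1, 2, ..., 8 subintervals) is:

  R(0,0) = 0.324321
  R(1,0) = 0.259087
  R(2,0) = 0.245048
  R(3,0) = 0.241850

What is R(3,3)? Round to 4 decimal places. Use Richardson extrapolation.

Richardson extrapolation on the trapezoidal column (denominator 4−1=3):
R(1,1) = (4·0.259087 − 0.324321) / 3 = 0.237342
R(2,1) = 0.245048 + (0.245048 − 0.259087)/3 = 0.240368
R(3,1) = 0.241850 + (0.241850 − 0.245048)/3 = 0.240784
R(2,2) = 0.240368 + (0.240368 − 0.237342)/15 = 0.240570
R(3,2) = (16·0.240784 − 0.240368) / 15 = 0.240812
R(3,3) = (64·0.240812 − 0.240570) / 63 = 0.240816

0.2408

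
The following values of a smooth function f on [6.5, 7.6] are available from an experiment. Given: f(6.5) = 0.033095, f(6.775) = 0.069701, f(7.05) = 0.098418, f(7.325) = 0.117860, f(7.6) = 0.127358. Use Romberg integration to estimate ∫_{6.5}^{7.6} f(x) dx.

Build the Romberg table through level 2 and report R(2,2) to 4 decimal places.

0.1015

R(0,0) (trapezoid, 1 panel, h=1.1000): 0.088249
R(1,0) (trapezoid, 2 panels, h=0.5500): 0.098254
R(2,0) (trapezoid, 4 panels, h=0.2750): 0.100707
R(1,1) = 0.098254 + (0.098254 − 0.088249)/3 = 0.101589
R(2,1) = 0.100707 + (0.100707 − 0.098254)/3 = 0.101525
R(2,2) = 0.101525 + (0.101525 − 0.101589)/15 = 0.101521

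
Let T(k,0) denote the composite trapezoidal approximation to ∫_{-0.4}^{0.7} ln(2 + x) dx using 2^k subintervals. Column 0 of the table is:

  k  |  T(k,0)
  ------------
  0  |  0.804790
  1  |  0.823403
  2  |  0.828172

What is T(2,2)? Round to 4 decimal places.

0.8298

T(1,1) = 0.823403 + (0.823403 − 0.804790)/3 = 0.829607
T(2,1) = (4·0.828172 − 0.823403) / 3 = 0.829762
T(2,2) = 0.829762 + (0.829762 − 0.829607)/15 = 0.829772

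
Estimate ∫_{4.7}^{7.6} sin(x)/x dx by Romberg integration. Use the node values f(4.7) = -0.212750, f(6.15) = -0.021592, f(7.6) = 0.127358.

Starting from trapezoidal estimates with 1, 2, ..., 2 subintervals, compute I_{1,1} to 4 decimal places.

I_{0,0} (trapezoid, 1 panel, h=2.9000): -0.123818
I_{1,0} (trapezoid, 2 panels, h=1.4500): -0.093218
I_{1,1} = -0.093218 + (-0.093218 − (-0.123818))/3 = -0.083018

-0.0830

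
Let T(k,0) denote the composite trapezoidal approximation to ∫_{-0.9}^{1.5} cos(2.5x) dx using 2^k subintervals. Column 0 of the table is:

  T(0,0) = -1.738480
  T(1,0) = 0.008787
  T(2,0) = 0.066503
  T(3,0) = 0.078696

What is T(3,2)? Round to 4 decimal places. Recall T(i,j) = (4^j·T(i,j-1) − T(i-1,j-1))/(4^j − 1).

0.0826

T(2,1) = 0.066503 + (0.066503 − 0.008787)/3 = 0.085742
T(3,1) = (4·0.078696 − 0.066503) / 3 = 0.082760
T(3,2) = (16·0.082760 − 0.085742) / 15 = 0.082561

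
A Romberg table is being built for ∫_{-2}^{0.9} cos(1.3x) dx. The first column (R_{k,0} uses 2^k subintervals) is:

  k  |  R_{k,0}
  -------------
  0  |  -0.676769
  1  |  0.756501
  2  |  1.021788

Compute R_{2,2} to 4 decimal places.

1.1019

R_{1,1} = 0.756501 + (0.756501 − (-0.676769))/3 = 1.234258
R_{2,1} = 1.021788 + (1.021788 − 0.756501)/3 = 1.110217
R_{2,2} = (16·1.110217 − 1.234258) / 15 = 1.101948
(Column j=1 coincides with Simpson's rule on the same nodes.)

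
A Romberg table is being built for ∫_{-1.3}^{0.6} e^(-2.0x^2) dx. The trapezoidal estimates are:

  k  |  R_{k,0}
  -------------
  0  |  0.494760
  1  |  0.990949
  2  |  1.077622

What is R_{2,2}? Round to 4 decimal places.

1.1032

R_{1,1} = 0.990949 + (0.990949 − 0.494760)/3 = 1.156345
R_{2,1} = 1.077622 + (1.077622 − 0.990949)/3 = 1.106513
R_{2,2} = 1.106513 + (1.106513 − 1.156345)/15 = 1.103191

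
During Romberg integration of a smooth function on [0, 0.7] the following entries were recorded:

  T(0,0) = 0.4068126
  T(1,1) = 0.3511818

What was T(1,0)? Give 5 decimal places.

0.36509

From T(1,1) = (4·T(1,0) − T(0,0))/3, solve for T(1,0):
4·T(1,0) = 3·0.3511818 + 0.4068126 = 1.4603580
T(1,0) = 0.3650895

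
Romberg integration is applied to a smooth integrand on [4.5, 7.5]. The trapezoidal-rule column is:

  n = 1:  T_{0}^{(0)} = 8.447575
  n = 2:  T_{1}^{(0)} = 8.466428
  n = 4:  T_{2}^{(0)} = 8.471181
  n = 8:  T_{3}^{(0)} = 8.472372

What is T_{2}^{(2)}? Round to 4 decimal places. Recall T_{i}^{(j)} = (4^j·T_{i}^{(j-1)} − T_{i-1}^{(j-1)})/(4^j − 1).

8.4728

T_{1}^{(1)} = (4·8.466428 − 8.447575) / 3 = 8.472712
T_{2}^{(1)} = 8.471181 + (8.471181 − 8.466428)/3 = 8.472765
T_{2}^{(2)} = (16·8.472765 − 8.472712) / 15 = 8.472769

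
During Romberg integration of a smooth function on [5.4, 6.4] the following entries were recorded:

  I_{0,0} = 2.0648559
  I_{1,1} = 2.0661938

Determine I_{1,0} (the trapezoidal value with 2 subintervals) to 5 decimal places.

2.06586

From I_{1,1} = (4·I_{1,0} − I_{0,0})/3, solve for I_{1,0}:
4·I_{1,0} = 3·2.0661938 + 2.0648559 = 8.2634373
I_{1,0} = 2.0658593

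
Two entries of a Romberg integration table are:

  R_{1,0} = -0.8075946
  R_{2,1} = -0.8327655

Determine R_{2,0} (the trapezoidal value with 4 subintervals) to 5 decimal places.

From R_{2,1} = (4·R_{2,0} − R_{1,0})/3, solve for R_{2,0}:
4·R_{2,0} = 3·(-0.8327655) + (-0.8075946) = -3.3058911
R_{2,0} = -0.8264728

-0.82647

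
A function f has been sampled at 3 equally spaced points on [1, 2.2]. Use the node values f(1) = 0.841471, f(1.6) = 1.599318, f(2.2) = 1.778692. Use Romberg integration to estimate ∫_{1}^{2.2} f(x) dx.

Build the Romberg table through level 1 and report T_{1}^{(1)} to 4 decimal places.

T_{0}^{(0)} (trapezoid, 1 panel, h=1.2000): 1.572098
T_{1}^{(0)} (trapezoid, 2 panels, h=0.6000): 1.745640
T_{1}^{(1)} = 1.745640 + (1.745640 − 1.572098)/3 = 1.803487

1.8035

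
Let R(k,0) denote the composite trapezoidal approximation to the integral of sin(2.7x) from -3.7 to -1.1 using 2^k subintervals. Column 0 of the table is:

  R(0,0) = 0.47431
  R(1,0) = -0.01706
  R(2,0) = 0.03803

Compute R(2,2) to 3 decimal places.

R(1,1) = (4·(-0.01706) − 0.47431) / 3 = -0.18085
R(2,1) = (4·0.03803 − (-0.01706)) / 3 = 0.05639
R(2,2) = (16·0.05639 − (-0.18085)) / 15 = 0.07221
(Column j=1 coincides with Simpson's rule on the same nodes.)

0.072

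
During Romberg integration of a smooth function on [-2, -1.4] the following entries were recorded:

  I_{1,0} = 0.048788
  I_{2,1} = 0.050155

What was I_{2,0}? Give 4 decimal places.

0.0498

From I_{2,1} = (4·I_{2,0} − I_{1,0})/3, solve for I_{2,0}:
4·I_{2,0} = 3·0.050155 + 0.048788 = 0.199253
I_{2,0} = 0.049813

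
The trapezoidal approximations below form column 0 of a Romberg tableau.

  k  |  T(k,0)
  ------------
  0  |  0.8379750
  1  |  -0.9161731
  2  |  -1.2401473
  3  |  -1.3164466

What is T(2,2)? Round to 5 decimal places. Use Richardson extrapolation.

Richardson extrapolation on the trapezoidal column (denominator 4−1=3):
T(1,1) = (4·(-0.9161731) − 0.8379750) / 3 = -1.5008891
T(2,1) = -1.2401473 + (-1.2401473 − (-0.9161731))/3 = -1.3481387
T(2,2) = -1.3481387 + (-1.3481387 − (-1.5008891))/15 = -1.3379553

-1.33796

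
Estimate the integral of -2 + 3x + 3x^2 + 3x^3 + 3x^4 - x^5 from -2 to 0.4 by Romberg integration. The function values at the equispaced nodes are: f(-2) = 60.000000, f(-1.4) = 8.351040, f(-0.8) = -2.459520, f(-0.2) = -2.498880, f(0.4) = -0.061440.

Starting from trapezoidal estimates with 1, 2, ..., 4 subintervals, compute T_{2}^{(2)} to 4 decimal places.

15.3953

T_{0}^{(0)} (trapezoid, 1 panel, h=2.4000): 71.926272
T_{1}^{(0)} (trapezoid, 2 panels, h=1.2000): 33.011712
T_{2}^{(0)} (trapezoid, 4 panels, h=0.6000): 20.017152
T_{1}^{(1)} = 33.011712 + (33.011712 − 71.926272)/3 = 20.040192
T_{2}^{(1)} = 20.017152 + (20.017152 − 33.011712)/3 = 15.685632
T_{2}^{(2)} = 15.685632 + (15.685632 − 20.040192)/15 = 15.395328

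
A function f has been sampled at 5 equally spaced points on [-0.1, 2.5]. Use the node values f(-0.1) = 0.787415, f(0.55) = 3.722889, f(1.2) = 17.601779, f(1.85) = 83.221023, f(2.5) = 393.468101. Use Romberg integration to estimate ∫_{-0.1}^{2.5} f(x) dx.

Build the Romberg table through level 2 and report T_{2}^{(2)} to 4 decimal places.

T_{0}^{(0)} (trapezoid, 1 panel, h=2.6000): 512.532171
T_{1}^{(0)} (trapezoid, 2 panels, h=1.3000): 279.148398
T_{2}^{(0)} (trapezoid, 4 panels, h=0.6500): 196.087742
T_{1}^{(1)} = 279.148398 + (279.148398 − 512.532171)/3 = 201.353807
T_{2}^{(1)} = 196.087742 + (196.087742 − 279.148398)/3 = 168.400857
T_{2}^{(2)} = 168.400857 + (168.400857 − 201.353807)/15 = 166.203994

166.2040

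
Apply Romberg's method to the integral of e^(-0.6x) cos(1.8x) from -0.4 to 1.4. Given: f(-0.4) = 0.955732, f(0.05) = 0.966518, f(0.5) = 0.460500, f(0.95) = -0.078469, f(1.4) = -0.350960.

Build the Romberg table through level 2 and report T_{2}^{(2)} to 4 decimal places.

T_{0}^{(0)} (trapezoid, 1 panel, h=1.8000): 0.544295
T_{1}^{(0)} (trapezoid, 2 panels, h=0.9000): 0.686597
T_{2}^{(0)} (trapezoid, 4 panels, h=0.4500): 0.742921
T_{1}^{(1)} = 0.686597 + (0.686597 − 0.544295)/3 = 0.734031
T_{2}^{(1)} = 0.742921 + (0.742921 − 0.686597)/3 = 0.761696
T_{2}^{(2)} = 0.761696 + (0.761696 − 0.734031)/15 = 0.763540

0.7635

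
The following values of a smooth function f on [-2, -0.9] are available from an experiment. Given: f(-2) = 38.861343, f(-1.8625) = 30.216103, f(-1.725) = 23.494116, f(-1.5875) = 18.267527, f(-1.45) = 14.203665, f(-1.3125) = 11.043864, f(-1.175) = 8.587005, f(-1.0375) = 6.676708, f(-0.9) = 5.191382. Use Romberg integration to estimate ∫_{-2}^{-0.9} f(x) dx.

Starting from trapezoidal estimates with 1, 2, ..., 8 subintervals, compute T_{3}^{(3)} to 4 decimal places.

T_{0}^{(0)} (trapezoid, 1 panel, h=1.1000): 24.228999
T_{1}^{(0)} (trapezoid, 2 panels, h=0.5500): 19.926515
T_{2}^{(0)} (trapezoid, 4 panels, h=0.2750): 18.785566
T_{3}^{(0)} (trapezoid, 8 panels, h=0.1375): 18.495861
T_{1}^{(1)} = 19.926515 + (19.926515 − 24.228999)/3 = 18.492354
T_{2}^{(1)} = 18.785566 + (18.785566 − 19.926515)/3 = 18.405250
T_{3}^{(1)} = 18.495861 + (18.495861 − 18.785566)/3 = 18.399293
T_{2}^{(2)} = 18.405250 + (18.405250 − 18.492354)/15 = 18.399443
T_{3}^{(2)} = 18.399293 + (18.399293 − 18.405250)/15 = 18.398896
T_{3}^{(3)} = 18.398896 + (18.398896 − 18.399443)/63 = 18.398887

18.3989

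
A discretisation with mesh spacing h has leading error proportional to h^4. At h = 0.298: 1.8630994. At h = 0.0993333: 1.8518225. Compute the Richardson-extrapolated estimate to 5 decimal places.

The leading error scales as h^4; refining by a factor of 3 reduces it by 3^4 = 81.
Extrapolated value = (81·A(h/3) − A(h)) / (81 − 1)
= (81·1.8518225 − 1.8630994) / 80
= 148.1345231 / 80 = 1.8516815

1.85168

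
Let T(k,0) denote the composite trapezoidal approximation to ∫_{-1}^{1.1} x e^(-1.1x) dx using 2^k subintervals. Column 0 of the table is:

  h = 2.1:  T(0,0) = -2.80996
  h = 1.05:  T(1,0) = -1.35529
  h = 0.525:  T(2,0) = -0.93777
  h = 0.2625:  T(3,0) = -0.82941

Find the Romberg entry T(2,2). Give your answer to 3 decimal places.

-0.794

Richardson extrapolation on the trapezoidal column (denominator 4−1=3):
T(1,1) = (4·(-1.35529) − (-2.80996)) / 3 = -0.87040
T(2,1) = (4·(-0.93777) − (-1.35529)) / 3 = -0.79860
T(2,2) = (16·(-0.79860) − (-0.87040)) / 15 = -0.79381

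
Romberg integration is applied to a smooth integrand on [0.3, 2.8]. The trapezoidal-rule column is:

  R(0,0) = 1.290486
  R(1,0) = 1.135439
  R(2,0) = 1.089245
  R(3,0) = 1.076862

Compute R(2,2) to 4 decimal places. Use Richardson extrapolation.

1.0732

Richardson extrapolation on the trapezoidal column (denominator 4−1=3):
R(1,1) = (4·1.135439 − 1.290486) / 3 = 1.083757
R(2,1) = 1.089245 + (1.089245 − 1.135439)/3 = 1.073847
R(2,2) = 1.073847 + (1.073847 − 1.083757)/15 = 1.073186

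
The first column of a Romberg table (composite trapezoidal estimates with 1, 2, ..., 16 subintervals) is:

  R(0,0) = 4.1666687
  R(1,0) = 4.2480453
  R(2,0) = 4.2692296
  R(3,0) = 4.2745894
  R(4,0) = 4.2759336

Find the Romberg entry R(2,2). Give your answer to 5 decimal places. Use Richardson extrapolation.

4.27637

R(1,1) = 4.2480453 + (4.2480453 − 4.1666687)/3 = 4.2751708
R(2,1) = 4.2692296 + (4.2692296 − 4.2480453)/3 = 4.2762910
R(2,2) = 4.2762910 + (4.2762910 − 4.2751708)/15 = 4.2763657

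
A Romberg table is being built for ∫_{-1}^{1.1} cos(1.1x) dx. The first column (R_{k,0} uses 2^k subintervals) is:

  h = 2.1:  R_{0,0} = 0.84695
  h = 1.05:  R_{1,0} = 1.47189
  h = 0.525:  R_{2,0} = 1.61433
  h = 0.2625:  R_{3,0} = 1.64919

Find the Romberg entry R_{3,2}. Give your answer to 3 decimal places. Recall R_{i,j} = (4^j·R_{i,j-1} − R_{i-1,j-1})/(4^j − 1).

Richardson extrapolation on the trapezoidal column (denominator 4−1=3):
R_{2,1} = 1.61433 + (1.61433 − 1.47189)/3 = 1.66181
R_{3,1} = 1.64919 + (1.64919 − 1.61433)/3 = 1.66081
R_{3,2} = 1.66081 + (1.66081 − 1.66181)/15 = 1.66074

1.661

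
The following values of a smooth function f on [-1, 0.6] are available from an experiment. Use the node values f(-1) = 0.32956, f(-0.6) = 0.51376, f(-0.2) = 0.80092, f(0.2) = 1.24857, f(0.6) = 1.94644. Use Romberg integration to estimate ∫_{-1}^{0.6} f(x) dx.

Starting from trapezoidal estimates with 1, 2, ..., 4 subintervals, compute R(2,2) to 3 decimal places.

1.457

R(0,0) (trapezoid, 1 panel, h=1.6000): 1.82080
R(1,0) (trapezoid, 2 panels, h=0.8000): 1.55114
R(2,0) (trapezoid, 4 panels, h=0.4000): 1.48050
R(1,1) = 1.55114 + (1.55114 − 1.82080)/3 = 1.46125
R(2,1) = 1.48050 + (1.48050 − 1.55114)/3 = 1.45695
R(2,2) = 1.45695 + (1.45695 − 1.46125)/15 = 1.45666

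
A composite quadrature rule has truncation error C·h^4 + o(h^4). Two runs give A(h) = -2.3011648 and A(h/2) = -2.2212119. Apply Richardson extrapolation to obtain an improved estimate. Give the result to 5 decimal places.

-2.21588

Extrapolated value = (16·A(h/2) − A(h)) / (16 − 1)
= (16·(-2.2212119) − (-2.3011648)) / 15
= -33.2382256 / 15 = -2.2158817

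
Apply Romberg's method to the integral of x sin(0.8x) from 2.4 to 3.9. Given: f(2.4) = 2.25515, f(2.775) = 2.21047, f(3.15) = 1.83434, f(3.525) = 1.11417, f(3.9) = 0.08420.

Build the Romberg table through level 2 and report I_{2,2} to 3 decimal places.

I_{0,0} (trapezoid, 1 panel, h=1.5000): 1.75451
I_{1,0} (trapezoid, 2 panels, h=0.7500): 2.25301
I_{2,0} (trapezoid, 4 panels, h=0.3750): 2.37325
I_{1,1} = 2.25301 + (2.25301 − 1.75451)/3 = 2.41918
I_{2,1} = 2.37325 + (2.37325 − 2.25301)/3 = 2.41333
I_{2,2} = 2.41333 + (2.41333 − 2.41918)/15 = 2.41294

2.413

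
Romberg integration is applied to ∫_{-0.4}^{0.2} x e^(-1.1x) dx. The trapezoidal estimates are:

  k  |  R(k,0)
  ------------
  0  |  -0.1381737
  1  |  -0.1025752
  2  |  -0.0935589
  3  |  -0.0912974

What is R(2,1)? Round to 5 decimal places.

Richardson extrapolation on the trapezoidal column (denominator 4−1=3):
R(2,1) = (4·(-0.0935589) − (-0.1025752)) / 3 = -0.0905535

-0.09055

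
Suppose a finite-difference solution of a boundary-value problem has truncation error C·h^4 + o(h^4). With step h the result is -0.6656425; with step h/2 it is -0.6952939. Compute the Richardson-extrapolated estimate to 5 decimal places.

-0.69727

The leading error scales as h^4; refining by a factor of 2 reduces it by 2^4 = 16.
Extrapolated value = (16·A(h/2) − A(h)) / (16 − 1)
= (16·(-0.6952939) − (-0.6656425)) / 15
= -10.4590599 / 15 = -0.6972707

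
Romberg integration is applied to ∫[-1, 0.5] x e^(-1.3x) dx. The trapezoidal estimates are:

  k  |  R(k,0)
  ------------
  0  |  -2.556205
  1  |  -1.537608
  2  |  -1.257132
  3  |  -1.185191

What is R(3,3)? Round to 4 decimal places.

Richardson extrapolation on the trapezoidal column (denominator 4−1=3):
R(1,1) = (4·(-1.537608) − (-2.556205)) / 3 = -1.198076
R(2,1) = (4·(-1.257132) − (-1.537608)) / 3 = -1.163640
R(3,1) = -1.185191 + (-1.185191 − (-1.257132))/3 = -1.161211
R(2,2) = -1.163640 + (-1.163640 − (-1.198076))/15 = -1.161344
R(3,2) = -1.161211 + (-1.161211 − (-1.163640))/15 = -1.161049
R(3,3) = (64·(-1.161049) − (-1.161344)) / 63 = -1.161044

-1.1610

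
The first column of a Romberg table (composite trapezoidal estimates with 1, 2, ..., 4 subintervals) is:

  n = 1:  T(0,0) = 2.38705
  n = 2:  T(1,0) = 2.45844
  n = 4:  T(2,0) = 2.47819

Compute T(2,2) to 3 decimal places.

Richardson extrapolation on the trapezoidal column (denominator 4−1=3):
T(1,1) = (4·2.45844 − 2.38705) / 3 = 2.48224
T(2,1) = (4·2.47819 − 2.45844) / 3 = 2.48477
T(2,2) = (16·2.48477 − 2.48224) / 15 = 2.48494

2.485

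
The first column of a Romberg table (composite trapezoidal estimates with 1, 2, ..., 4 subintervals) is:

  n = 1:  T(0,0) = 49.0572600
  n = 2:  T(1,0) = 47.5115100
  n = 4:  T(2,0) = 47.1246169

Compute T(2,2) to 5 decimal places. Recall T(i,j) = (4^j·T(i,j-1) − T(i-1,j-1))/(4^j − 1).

T(1,1) = 47.5115100 + (47.5115100 − 49.0572600)/3 = 46.9962600
T(2,1) = (4·47.1246169 − 47.5115100) / 3 = 46.9956525
T(2,2) = 46.9956525 + (46.9956525 − 46.9962600)/15 = 46.9956120

46.99561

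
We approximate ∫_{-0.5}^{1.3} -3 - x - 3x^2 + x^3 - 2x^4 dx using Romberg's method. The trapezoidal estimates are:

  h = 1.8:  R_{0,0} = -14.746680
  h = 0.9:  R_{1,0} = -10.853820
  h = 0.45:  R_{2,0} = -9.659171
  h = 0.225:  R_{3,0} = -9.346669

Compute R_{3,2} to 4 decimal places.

R_{2,1} = -9.659171 + (-9.659171 − (-10.853820))/3 = -9.260955
R_{3,1} = -9.346669 + (-9.346669 − (-9.659171))/3 = -9.242502
R_{3,2} = (16·(-9.242502) − (-9.260955)) / 15 = -9.241272

-9.2413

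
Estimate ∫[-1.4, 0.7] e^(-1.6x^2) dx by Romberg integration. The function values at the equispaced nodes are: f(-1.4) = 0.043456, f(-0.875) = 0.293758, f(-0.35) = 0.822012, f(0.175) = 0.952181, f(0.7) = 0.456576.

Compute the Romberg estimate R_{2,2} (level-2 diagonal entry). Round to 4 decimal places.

R_{0,0} (trapezoid, 1 panel, h=2.1000): 0.525034
R_{1,0} (trapezoid, 2 panels, h=1.0500): 1.125629
R_{2,0} (trapezoid, 4 panels, h=0.5250): 1.216933
R_{1,1} = 1.125629 + (1.125629 − 0.525034)/3 = 1.325827
R_{2,1} = 1.216933 + (1.216933 − 1.125629)/3 = 1.247368
R_{2,2} = 1.247368 + (1.247368 − 1.325827)/15 = 1.242137

1.2421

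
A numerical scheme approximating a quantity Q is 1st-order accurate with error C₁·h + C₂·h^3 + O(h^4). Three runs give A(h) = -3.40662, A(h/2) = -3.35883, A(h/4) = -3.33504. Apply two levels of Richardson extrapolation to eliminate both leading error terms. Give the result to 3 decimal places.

-3.311

First eliminate the h term (factor 2^1 = 2):
  B₁ = (2·(-3.35883) − (-3.40662))/1 = -3.31104
  B₂ = (2·(-3.33504) − (-3.35883))/1 = -3.31125
Then eliminate the h^3 term (factor 2^3 = 8):
  (8·(-3.31125) − (-3.31104))/7 = -3.31128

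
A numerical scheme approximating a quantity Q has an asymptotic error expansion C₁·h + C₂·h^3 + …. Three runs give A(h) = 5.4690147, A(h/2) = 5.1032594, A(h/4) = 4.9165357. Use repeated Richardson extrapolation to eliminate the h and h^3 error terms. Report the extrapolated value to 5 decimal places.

4.72871

First eliminate the h term (factor 2^1 = 2):
  B₁ = (2·5.1032594 − 5.4690147)/1 = 4.7375041
  B₂ = (2·4.9165357 − 5.1032594)/1 = 4.7298120
Then eliminate the h^3 term (factor 2^3 = 8):
  (8·4.7298120 − 4.7375041)/7 = 4.7287131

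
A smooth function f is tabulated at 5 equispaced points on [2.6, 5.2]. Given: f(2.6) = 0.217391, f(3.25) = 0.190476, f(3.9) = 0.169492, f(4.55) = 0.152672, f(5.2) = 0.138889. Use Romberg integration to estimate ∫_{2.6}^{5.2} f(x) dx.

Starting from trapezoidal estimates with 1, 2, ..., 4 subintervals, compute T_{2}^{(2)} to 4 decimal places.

0.4480

T_{0}^{(0)} (trapezoid, 1 panel, h=2.6000): 0.463164
T_{1}^{(0)} (trapezoid, 2 panels, h=1.3000): 0.451922
T_{2}^{(0)} (trapezoid, 4 panels, h=0.6500): 0.449007
T_{1}^{(1)} = 0.451922 + (0.451922 − 0.463164)/3 = 0.448175
T_{2}^{(1)} = 0.449007 + (0.449007 − 0.451922)/3 = 0.448035
T_{2}^{(2)} = 0.448035 + (0.448035 − 0.448175)/15 = 0.448026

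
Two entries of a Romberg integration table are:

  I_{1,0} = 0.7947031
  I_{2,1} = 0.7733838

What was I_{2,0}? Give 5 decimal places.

From I_{2,1} = (4·I_{2,0} − I_{1,0})/3, solve for I_{2,0}:
4·I_{2,0} = 3·0.7733838 + 0.7947031 = 3.1148545
I_{2,0} = 0.7787136

0.77871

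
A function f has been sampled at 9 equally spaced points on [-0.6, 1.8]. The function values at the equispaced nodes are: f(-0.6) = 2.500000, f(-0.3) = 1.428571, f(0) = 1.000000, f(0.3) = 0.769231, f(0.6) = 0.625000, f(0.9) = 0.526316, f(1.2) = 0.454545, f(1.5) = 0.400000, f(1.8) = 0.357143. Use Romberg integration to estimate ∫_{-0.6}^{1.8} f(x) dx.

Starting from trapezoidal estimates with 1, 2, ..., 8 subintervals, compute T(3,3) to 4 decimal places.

T(0,0) (trapezoid, 1 panel, h=2.4000): 3.428572
T(1,0) (trapezoid, 2 panels, h=1.2000): 2.464286
T(2,0) (trapezoid, 4 panels, h=0.6000): 2.104870
T(3,0) (trapezoid, 8 panels, h=0.3000): 1.989670
T(1,1) = 2.464286 + (2.464286 − 3.428572)/3 = 2.142857
T(2,1) = 2.104870 + (2.104870 − 2.464286)/3 = 1.985065
T(3,1) = 1.989670 + (1.989670 − 2.104870)/3 = 1.951270
T(2,2) = 1.985065 + (1.985065 − 2.142857)/15 = 1.974546
T(3,2) = 1.951270 + (1.951270 − 1.985065)/15 = 1.949017
T(3,3) = 1.949017 + (1.949017 − 1.974546)/63 = 1.948612

1.9486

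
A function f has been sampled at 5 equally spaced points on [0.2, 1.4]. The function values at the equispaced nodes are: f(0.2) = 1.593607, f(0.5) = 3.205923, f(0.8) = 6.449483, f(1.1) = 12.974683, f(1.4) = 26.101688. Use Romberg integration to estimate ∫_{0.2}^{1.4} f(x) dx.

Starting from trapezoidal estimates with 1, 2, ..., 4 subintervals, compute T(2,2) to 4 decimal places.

10.5205

T(0,0) (trapezoid, 1 panel, h=1.2000): 16.617177
T(1,0) (trapezoid, 2 panels, h=0.6000): 12.178278
T(2,0) (trapezoid, 4 panels, h=0.3000): 10.943321
T(1,1) = 12.178278 + (12.178278 − 16.617177)/3 = 10.698645
T(2,1) = 10.943321 + (10.943321 − 12.178278)/3 = 10.531669
T(2,2) = 10.531669 + (10.531669 − 10.698645)/15 = 10.520537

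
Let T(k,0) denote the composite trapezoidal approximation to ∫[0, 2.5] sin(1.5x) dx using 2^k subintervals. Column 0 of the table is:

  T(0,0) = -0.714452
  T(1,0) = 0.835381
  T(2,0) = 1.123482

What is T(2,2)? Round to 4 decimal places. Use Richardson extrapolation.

Richardson extrapolation on the trapezoidal column (denominator 4−1=3):
T(1,1) = 0.835381 + (0.835381 − (-0.714452))/3 = 1.351992
T(2,1) = (4·1.123482 − 0.835381) / 3 = 1.219516
T(2,2) = 1.219516 + (1.219516 − 1.351992)/15 = 1.210684

1.2107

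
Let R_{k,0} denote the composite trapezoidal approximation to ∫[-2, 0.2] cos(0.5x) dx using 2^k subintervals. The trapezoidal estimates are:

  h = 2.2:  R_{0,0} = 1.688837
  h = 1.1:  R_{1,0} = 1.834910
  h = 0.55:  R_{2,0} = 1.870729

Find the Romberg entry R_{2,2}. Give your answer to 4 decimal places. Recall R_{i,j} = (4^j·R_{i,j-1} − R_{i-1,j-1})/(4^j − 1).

1.8826

Richardson extrapolation on the trapezoidal column (denominator 4−1=3):
R_{1,1} = 1.834910 + (1.834910 − 1.688837)/3 = 1.883601
R_{2,1} = (4·1.870729 − 1.834910) / 3 = 1.882669
R_{2,2} = (16·1.882669 − 1.883601) / 15 = 1.882607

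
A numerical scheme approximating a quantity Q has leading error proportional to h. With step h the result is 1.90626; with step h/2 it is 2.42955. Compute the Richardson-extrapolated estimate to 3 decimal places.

Extrapolated value = (2·A(h/2) − A(h)) / (2 − 1)
= (2·2.42955 − 1.90626) / 1
= 2.95284 / 1 = 2.95284

2.953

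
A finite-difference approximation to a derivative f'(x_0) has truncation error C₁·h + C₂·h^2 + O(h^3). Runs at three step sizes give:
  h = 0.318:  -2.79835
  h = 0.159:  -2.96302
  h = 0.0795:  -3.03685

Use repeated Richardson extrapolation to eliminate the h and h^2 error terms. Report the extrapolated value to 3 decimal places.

-3.105

First eliminate the h term (factor 2^1 = 2):
  B₁ = (2·(-2.96302) − (-2.79835))/1 = -3.12769
  B₂ = (2·(-3.03685) − (-2.96302))/1 = -3.11068
Then eliminate the h^2 term (factor 2^2 = 4):
  (4·(-3.11068) − (-3.12769))/3 = -3.10501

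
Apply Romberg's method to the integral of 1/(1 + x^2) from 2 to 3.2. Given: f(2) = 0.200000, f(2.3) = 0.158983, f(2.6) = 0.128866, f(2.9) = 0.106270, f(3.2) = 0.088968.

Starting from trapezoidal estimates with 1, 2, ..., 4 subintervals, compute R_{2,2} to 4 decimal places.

R_{0,0} (trapezoid, 1 panel, h=1.2000): 0.173381
R_{1,0} (trapezoid, 2 panels, h=0.6000): 0.164010
R_{2,0} (trapezoid, 4 panels, h=0.3000): 0.161581
R_{1,1} = 0.164010 + (0.164010 − 0.173381)/3 = 0.160886
R_{2,1} = 0.161581 + (0.161581 − 0.164010)/3 = 0.160771
R_{2,2} = 0.160771 + (0.160771 − 0.160886)/15 = 0.160763

0.1608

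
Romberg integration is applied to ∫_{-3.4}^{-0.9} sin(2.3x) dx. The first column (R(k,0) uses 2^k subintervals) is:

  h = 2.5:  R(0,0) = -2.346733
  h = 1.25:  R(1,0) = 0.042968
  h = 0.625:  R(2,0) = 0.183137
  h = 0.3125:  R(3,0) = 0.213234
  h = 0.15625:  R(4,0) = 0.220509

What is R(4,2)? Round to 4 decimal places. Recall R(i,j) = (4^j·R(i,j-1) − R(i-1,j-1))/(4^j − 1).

R(3,1) = 0.213234 + (0.213234 − 0.183137)/3 = 0.223266
R(4,1) = (4·0.220509 − 0.213234) / 3 = 0.222934
R(4,2) = (16·0.222934 − 0.223266) / 15 = 0.222912

0.2229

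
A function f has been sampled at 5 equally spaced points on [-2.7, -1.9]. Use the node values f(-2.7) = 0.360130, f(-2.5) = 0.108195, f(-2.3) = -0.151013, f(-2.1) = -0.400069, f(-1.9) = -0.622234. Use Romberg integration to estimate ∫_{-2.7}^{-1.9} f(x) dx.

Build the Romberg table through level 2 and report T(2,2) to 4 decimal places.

T(0,0) (trapezoid, 1 panel, h=0.8000): -0.104842
T(1,0) (trapezoid, 2 panels, h=0.4000): -0.112826
T(2,0) (trapezoid, 4 panels, h=0.2000): -0.114788
T(1,1) = -0.112826 + (-0.112826 − (-0.104842))/3 = -0.115487
T(2,1) = -0.114788 + (-0.114788 − (-0.112826))/3 = -0.115442
T(2,2) = -0.115442 + (-0.115442 − (-0.115487))/15 = -0.115439

-0.1154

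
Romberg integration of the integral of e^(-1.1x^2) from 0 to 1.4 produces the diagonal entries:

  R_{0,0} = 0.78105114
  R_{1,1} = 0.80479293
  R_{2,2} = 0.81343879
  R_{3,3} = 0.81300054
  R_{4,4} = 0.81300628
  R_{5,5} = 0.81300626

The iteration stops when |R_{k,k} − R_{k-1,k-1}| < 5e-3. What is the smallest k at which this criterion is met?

|R_{1,1} − R_{0,0}| = 0.02374179 ≥ 5e-3
|R_{2,2} − R_{1,1}| = 0.00864586 ≥ 5e-3
|R_{3,3} − R_{2,2}| = 0.00043825 < 5e-3

k = 3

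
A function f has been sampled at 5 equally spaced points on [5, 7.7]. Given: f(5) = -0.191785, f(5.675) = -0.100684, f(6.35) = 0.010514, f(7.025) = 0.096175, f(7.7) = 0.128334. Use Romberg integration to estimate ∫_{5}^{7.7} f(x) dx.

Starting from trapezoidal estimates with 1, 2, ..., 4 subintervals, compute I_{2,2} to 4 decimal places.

I_{0,0} (trapezoid, 1 panel, h=2.7000): -0.085659
I_{1,0} (trapezoid, 2 panels, h=1.3500): -0.028636
I_{2,0} (trapezoid, 4 panels, h=0.6750): -0.017361
I_{1,1} = -0.028636 + (-0.028636 − (-0.085659))/3 = -0.009628
I_{2,1} = -0.017361 + (-0.017361 − (-0.028636))/3 = -0.013603
I_{2,2} = -0.013603 + (-0.013603 − (-0.009628))/15 = -0.013868

-0.0139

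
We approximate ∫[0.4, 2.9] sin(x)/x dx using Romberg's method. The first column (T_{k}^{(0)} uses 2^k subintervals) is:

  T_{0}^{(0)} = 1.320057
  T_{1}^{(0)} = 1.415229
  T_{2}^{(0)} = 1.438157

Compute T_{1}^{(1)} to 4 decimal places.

1.4470

T_{1}^{(1)} = 1.415229 + (1.415229 − 1.320057)/3 = 1.446953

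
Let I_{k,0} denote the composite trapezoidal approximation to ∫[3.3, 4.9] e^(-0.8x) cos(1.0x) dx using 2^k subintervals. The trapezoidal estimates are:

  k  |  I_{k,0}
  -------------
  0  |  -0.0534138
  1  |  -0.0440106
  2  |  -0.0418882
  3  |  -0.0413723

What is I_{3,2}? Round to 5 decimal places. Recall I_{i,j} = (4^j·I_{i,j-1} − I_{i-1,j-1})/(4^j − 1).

Richardson extrapolation on the trapezoidal column (denominator 4−1=3):
I_{2,1} = -0.0418882 + (-0.0418882 − (-0.0440106))/3 = -0.0411807
I_{3,1} = -0.0413723 + (-0.0413723 − (-0.0418882))/3 = -0.0412003
I_{3,2} = -0.0412003 + (-0.0412003 − (-0.0411807))/15 = -0.0412016

-0.04120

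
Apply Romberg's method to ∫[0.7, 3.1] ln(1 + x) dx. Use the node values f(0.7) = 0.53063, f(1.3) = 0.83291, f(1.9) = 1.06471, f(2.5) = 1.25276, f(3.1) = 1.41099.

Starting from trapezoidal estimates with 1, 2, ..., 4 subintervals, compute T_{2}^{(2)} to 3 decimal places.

T_{0}^{(0)} (trapezoid, 1 panel, h=2.4000): 2.32994
T_{1}^{(0)} (trapezoid, 2 panels, h=1.2000): 2.44262
T_{2}^{(0)} (trapezoid, 4 panels, h=0.6000): 2.47271
T_{1}^{(1)} = 2.44262 + (2.44262 − 2.32994)/3 = 2.48018
T_{2}^{(1)} = 2.47271 + (2.47271 − 2.44262)/3 = 2.48274
T_{2}^{(2)} = 2.48274 + (2.48274 − 2.48018)/15 = 2.48291

2.483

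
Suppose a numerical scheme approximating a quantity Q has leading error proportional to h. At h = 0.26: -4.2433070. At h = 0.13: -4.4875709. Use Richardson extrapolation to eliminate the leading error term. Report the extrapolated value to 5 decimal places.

The leading error scales as h; refining by a factor of 2 reduces it by 2^1 = 2.
Extrapolated value = (2·A(h/2) − A(h)) / (2 − 1)
= (2·(-4.4875709) − (-4.2433070)) / 1
= -4.7318348 / 1 = -4.7318348

-4.73183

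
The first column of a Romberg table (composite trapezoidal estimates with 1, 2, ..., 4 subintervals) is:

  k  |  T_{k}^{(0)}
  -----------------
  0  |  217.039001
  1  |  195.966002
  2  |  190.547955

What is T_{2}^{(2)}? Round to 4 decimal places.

188.7286

Richardson extrapolation on the trapezoidal column (denominator 4−1=3):
T_{1}^{(1)} = (4·195.966002 − 217.039001) / 3 = 188.941669
T_{2}^{(1)} = 190.547955 + (190.547955 − 195.966002)/3 = 188.741939
T_{2}^{(2)} = 188.741939 + (188.741939 − 188.941669)/15 = 188.728624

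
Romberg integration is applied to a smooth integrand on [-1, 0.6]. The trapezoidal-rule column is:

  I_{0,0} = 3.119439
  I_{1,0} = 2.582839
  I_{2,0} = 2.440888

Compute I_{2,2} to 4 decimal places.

Richardson extrapolation on the trapezoidal column (denominator 4−1=3):
I_{1,1} = 2.582839 + (2.582839 − 3.119439)/3 = 2.403972
I_{2,1} = (4·2.440888 − 2.582839) / 3 = 2.393571
I_{2,2} = (16·2.393571 − 2.403972) / 15 = 2.392878
(Column j=1 coincides with Simpson's rule on the same nodes.)

2.3929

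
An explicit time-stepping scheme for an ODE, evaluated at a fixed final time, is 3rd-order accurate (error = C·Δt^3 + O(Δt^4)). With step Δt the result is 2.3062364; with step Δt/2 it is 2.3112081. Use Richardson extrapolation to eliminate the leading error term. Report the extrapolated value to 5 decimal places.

The leading error scales as Δt^3; refining by a factor of 2 reduces it by 2^3 = 8.
Extrapolated value = (8·A(Δt/2) − A(Δt)) / (8 − 1)
= (8·2.3112081 − 2.3062364) / 7
= 16.1834284 / 7 = 2.3119183

2.31192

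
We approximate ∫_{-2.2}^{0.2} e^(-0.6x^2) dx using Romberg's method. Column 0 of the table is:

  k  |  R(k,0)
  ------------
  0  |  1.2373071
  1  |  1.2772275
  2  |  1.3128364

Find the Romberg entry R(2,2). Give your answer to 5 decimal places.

R(1,1) = 1.2772275 + (1.2772275 − 1.2373071)/3 = 1.2905343
R(2,1) = 1.3128364 + (1.3128364 − 1.2772275)/3 = 1.3247060
R(2,2) = (16·1.3247060 − 1.2905343) / 15 = 1.3269841

1.32698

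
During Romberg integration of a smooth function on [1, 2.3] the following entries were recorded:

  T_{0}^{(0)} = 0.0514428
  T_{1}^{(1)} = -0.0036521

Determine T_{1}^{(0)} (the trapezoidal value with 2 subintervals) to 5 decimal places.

From T_{1}^{(1)} = (4·T_{1}^{(0)} − T_{0}^{(0)})/3, solve for T_{1}^{(0)}:
4·T_{1}^{(0)} = 3·(-0.0036521) + 0.0514428 = 0.0404865
T_{1}^{(0)} = 0.0101216

0.01012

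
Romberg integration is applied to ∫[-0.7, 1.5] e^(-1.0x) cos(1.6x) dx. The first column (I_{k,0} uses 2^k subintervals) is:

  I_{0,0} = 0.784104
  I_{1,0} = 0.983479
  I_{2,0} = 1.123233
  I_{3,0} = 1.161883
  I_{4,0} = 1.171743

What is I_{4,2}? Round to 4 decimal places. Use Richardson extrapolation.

Richardson extrapolation on the trapezoidal column (denominator 4−1=3):
I_{3,1} = 1.161883 + (1.161883 − 1.123233)/3 = 1.174766
I_{4,1} = (4·1.171743 − 1.161883) / 3 = 1.175030
I_{4,2} = 1.175030 + (1.175030 − 1.174766)/15 = 1.175048

1.1750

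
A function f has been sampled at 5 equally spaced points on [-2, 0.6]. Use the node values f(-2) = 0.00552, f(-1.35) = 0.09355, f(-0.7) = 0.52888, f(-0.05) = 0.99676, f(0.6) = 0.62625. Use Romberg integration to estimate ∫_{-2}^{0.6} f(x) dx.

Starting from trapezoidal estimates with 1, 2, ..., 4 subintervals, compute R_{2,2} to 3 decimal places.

1.319

R_{0,0} (trapezoid, 1 panel, h=2.6000): 0.82130
R_{1,0} (trapezoid, 2 panels, h=1.3000): 1.09819
R_{2,0} (trapezoid, 4 panels, h=0.6500): 1.25780
R_{1,1} = 1.09819 + (1.09819 − 0.82130)/3 = 1.19049
R_{2,1} = 1.25780 + (1.25780 − 1.09819)/3 = 1.31100
R_{2,2} = 1.31100 + (1.31100 − 1.19049)/15 = 1.31903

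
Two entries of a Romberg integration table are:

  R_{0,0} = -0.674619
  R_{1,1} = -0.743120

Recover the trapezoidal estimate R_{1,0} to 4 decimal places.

-0.7260

From R_{1,1} = (4·R_{1,0} − R_{0,0})/3, solve for R_{1,0}:
4·R_{1,0} = 3·(-0.743120) + (-0.674619) = -2.903979
R_{1,0} = -0.725995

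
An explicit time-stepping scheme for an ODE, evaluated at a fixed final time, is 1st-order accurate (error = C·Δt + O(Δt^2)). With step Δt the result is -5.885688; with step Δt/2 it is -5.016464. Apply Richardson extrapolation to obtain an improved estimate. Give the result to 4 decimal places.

-4.1472

The leading error scales as Δt; refining by a factor of 2 reduces it by 2^1 = 2.
Extrapolated value = (2·A(Δt/2) − A(Δt)) / (2 − 1)
= (2·(-5.016464) − (-5.885688)) / 1
= -4.147240 / 1 = -4.147240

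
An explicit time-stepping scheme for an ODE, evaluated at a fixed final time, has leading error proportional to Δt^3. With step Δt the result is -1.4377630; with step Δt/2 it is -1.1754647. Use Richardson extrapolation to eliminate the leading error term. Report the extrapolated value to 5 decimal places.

-1.13799

Extrapolated value = (8·A(Δt/2) − A(Δt)) / (8 − 1)
= (8·(-1.1754647) − (-1.4377630)) / 7
= -7.9659546 / 7 = -1.1379935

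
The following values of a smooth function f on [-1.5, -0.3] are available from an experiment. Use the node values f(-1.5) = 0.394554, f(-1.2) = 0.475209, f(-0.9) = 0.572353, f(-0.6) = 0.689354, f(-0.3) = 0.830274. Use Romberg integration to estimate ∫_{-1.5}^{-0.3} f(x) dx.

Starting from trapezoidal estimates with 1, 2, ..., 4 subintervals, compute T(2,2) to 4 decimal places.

0.7028

T(0,0) (trapezoid, 1 panel, h=1.2000): 0.734897
T(1,0) (trapezoid, 2 panels, h=0.6000): 0.710860
T(2,0) (trapezoid, 4 panels, h=0.3000): 0.704799
T(1,1) = 0.710860 + (0.710860 − 0.734897)/3 = 0.702848
T(2,1) = 0.704799 + (0.704799 − 0.710860)/3 = 0.702779
T(2,2) = 0.702779 + (0.702779 − 0.702848)/15 = 0.702774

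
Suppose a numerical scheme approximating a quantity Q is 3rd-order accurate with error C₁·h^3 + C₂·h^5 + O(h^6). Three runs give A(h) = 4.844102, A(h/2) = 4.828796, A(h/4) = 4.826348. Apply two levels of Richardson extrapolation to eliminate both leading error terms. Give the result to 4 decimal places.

First eliminate the h^3 term (factor 2^3 = 8):
  B₁ = (8·4.828796 − 4.844102)/7 = 4.826609
  B₂ = (8·4.826348 − 4.828796)/7 = 4.825998
Then eliminate the h^5 term (factor 2^5 = 32):
  (32·4.825998 − 4.826609)/31 = 4.825978

4.8260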